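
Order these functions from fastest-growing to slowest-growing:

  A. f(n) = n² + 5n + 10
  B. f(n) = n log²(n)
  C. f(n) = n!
C > A > B

Comparing growth rates:
C = n! is O(n!)
A = n² + 5n + 10 is O(n²)
B = n log²(n) is O(n log² n)

Therefore, the order from fastest to slowest is: C > A > B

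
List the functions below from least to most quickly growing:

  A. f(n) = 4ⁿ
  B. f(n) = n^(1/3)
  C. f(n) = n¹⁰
B < C < A

Comparing growth rates:
B = n^(1/3) is O(n^(1/3))
C = n¹⁰ is O(n¹⁰)
A = 4ⁿ is O(4ⁿ)

Therefore, the order from slowest to fastest is: B < C < A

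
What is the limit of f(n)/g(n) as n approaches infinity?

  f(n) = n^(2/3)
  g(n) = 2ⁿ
0

Since n^(2/3) (O(n^(2/3))) grows slower than 2ⁿ (O(2ⁿ)),
the ratio f(n)/g(n) → 0 as n → ∞.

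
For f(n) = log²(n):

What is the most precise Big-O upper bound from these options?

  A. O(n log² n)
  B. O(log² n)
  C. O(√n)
B

f(n) = log²(n) is O(log² n).
All listed options are valid Big-O bounds (upper bounds),
but O(log² n) is the tightest (smallest valid bound).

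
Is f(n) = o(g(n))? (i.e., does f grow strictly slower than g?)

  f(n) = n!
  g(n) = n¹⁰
False

f(n) = n! is O(n!), and g(n) = n¹⁰ is O(n¹⁰).
Since O(n!) grows faster than or equal to O(n¹⁰), f(n) = o(g(n)) is false.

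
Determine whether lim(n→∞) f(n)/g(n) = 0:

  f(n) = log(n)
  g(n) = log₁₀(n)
False

f(n) = log(n) is O(log n), and g(n) = log₁₀(n) is O(log n).
Since they have the same growth rate, f(n) = o(g(n)) is false.
(f = o(g) requires f to grow strictly slower, not equal.)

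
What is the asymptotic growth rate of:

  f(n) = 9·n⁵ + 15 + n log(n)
Θ(n⁵)

Order the terms by growth rate: 15 ≺ n log(n) ≺ 9·n⁵.
The fastest-growing term 9·n⁵ dominates as n → ∞; dropping its constant factor gives Θ(n⁵).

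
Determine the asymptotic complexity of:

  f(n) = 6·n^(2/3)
O(n^(2/3))

The dominant term in 6·n^(2/3) is 6·n^(2/3), which is Θ(n^(2/3)).
Constants are absorbed, so the tightest bound is O(n^(2/3)).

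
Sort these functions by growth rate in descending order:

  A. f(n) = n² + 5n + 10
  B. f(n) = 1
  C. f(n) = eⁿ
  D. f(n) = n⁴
C > D > A > B

Comparing growth rates:
C = eⁿ is O(eⁿ)
D = n⁴ is O(n⁴)
A = n² + 5n + 10 is O(n²)
B = 1 is O(1)

Therefore, the order from fastest to slowest is: C > D > A > B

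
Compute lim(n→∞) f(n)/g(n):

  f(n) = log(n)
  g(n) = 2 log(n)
1/2

Since log(n) and 2 log(n) have the same growth rate (O(log n)),
the ratio converges to a constant: 1/2.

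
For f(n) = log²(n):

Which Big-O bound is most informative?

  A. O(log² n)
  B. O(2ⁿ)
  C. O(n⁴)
A

f(n) = log²(n) is O(log² n).
All listed options are valid Big-O bounds (upper bounds),
but O(log² n) is the tightest (smallest valid bound).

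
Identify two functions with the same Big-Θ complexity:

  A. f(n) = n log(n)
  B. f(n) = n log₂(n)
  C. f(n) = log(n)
A and B

Examining each function:
  A. n log(n) is O(n log n)
  B. n log₂(n) is O(n log n)
  C. log(n) is O(log n)

Functions A and B both have the same complexity class.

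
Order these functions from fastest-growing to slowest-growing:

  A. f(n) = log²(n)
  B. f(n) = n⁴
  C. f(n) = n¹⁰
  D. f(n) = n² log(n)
C > B > D > A

Comparing growth rates:
C = n¹⁰ is O(n¹⁰)
B = n⁴ is O(n⁴)
D = n² log(n) is O(n² log n)
A = log²(n) is O(log² n)

Therefore, the order from fastest to slowest is: C > B > D > A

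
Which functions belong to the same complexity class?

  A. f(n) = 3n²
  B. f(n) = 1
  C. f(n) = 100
B and C

Examining each function:
  A. 3n² is O(n²)
  B. 1 is O(1)
  C. 100 is O(1)

Functions B and C both have the same complexity class.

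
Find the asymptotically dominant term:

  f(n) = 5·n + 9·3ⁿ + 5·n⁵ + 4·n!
4·n!

Looking at each term:
  - 5·n is O(n)
  - 9·3ⁿ is O(3ⁿ)
  - 5·n⁵ is O(n⁵)
  - 4·n! is O(n!)

The term 4·n! (O(n!)) grows fastest and dominates all others.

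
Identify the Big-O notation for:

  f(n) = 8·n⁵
O(n⁵)

The dominant term in 8·n⁵ is 8·n⁵, which is Θ(n⁵).
Constants are absorbed, so the tightest bound is O(n⁵).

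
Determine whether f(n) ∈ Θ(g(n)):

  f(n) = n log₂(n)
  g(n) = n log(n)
True

f(n) = n log₂(n) and g(n) = n log(n) are both O(n log n).
Since they have the same asymptotic growth rate, f(n) = Θ(g(n)) is true.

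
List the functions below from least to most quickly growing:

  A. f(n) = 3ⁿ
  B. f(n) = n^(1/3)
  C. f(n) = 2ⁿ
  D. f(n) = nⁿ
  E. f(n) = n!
B < C < A < E < D

Comparing growth rates:
B = n^(1/3) is O(n^(1/3))
C = 2ⁿ is O(2ⁿ)
A = 3ⁿ is O(3ⁿ)
E = n! is O(n!)
D = nⁿ is O(nⁿ)

Therefore, the order from slowest to fastest is: B < C < A < E < D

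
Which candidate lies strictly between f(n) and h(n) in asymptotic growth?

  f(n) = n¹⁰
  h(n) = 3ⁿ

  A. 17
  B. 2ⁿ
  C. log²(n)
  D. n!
B

We need g(n) with n¹⁰ = o(g(n)) and g(n) = o(3ⁿ), i.e. O(n¹⁰) ≺ g ≺ O(3ⁿ).
Check each option:
  A. 17 — O(1) does not grow strictly faster than f(n)
  B. 2ⁿ — O(2ⁿ) is strictly between O(n¹⁰) and O(3ⁿ) ✓
  C. log²(n) — O(log² n) does not grow strictly faster than f(n)
  D. n! — O(n!) does not grow strictly slower than h(n)

Only option B (2ⁿ) lies strictly between.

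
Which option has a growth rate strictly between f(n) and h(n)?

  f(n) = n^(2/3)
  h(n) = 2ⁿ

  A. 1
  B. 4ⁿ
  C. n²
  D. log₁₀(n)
C

We need g(n) with n^(2/3) = o(g(n)) and g(n) = o(2ⁿ), i.e. O(n^(2/3)) ≺ g ≺ O(2ⁿ).
Check each option:
  A. 1 — O(1) does not grow strictly faster than f(n)
  B. 4ⁿ — O(4ⁿ) does not grow strictly slower than h(n)
  C. n² — O(n²) is strictly between O(n^(2/3)) and O(2ⁿ) ✓
  D. log₁₀(n) — O(log n) does not grow strictly faster than f(n)

Only option C (n²) lies strictly between.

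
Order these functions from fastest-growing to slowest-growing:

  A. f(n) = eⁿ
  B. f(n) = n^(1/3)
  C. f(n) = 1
A > B > C

Comparing growth rates:
A = eⁿ is O(eⁿ)
B = n^(1/3) is O(n^(1/3))
C = 1 is O(1)

Therefore, the order from fastest to slowest is: A > B > C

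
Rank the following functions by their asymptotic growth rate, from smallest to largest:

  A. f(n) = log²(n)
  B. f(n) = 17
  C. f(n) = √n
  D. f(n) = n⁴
B < A < C < D

Comparing growth rates:
B = 17 is O(1)
A = log²(n) is O(log² n)
C = √n is O(√n)
D = n⁴ is O(n⁴)

Therefore, the order from slowest to fastest is: B < A < C < D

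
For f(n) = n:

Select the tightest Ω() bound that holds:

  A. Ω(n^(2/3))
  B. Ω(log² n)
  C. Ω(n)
C

f(n) = n is Ω(n).
All listed options are valid Big-Ω bounds (lower bounds),
but Ω(n) is the tightest (largest valid bound).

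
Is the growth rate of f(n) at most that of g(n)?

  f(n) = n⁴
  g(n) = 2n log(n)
False

f(n) = n⁴ is O(n⁴), and g(n) = 2n log(n) is O(n log n).
Since O(n⁴) grows faster than O(n log n), f(n) = O(g(n)) is false.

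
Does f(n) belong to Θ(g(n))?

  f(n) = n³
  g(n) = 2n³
True

f(n) = n³ and g(n) = 2n³ are both O(n³).
Since they have the same asymptotic growth rate, f(n) = Θ(g(n)) is true.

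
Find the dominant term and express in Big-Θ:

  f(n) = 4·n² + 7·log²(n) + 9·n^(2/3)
Θ(n²)

Order the terms by growth rate: 7·log²(n) ≺ 9·n^(2/3) ≺ 4·n².
The fastest-growing term 4·n² dominates as n → ∞; dropping its constant factor gives Θ(n²).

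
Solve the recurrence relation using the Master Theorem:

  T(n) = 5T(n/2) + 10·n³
Θ(n³)

Master Theorem: a = 5, b = 2, f(n) = 10·n³.
Compute the critical exponent d = log₂(5) = 2.322.
Compare f(n) = Θ(n³) against n^d:
  k = 3 > d = 2.322, so f(n) = Ω(n^(d+ε)) — Case 3.
  Regularity: a·(n/b)^3/n^3 = a/b^3 = 5/8 < 1 ✓.
  The top-level work dominates: T(n) = Θ(f(n)) = Θ(n³).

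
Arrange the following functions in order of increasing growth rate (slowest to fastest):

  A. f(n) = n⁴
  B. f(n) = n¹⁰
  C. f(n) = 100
C < A < B

Comparing growth rates:
C = 100 is O(1)
A = n⁴ is O(n⁴)
B = n¹⁰ is O(n¹⁰)

Therefore, the order from slowest to fastest is: C < A < B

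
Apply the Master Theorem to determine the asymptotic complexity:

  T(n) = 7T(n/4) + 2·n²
Θ(n²)

Master Theorem: a = 7, b = 4, f(n) = 2·n².
Compute the critical exponent d = log₄(7) = 1.404.
Compare f(n) = Θ(n²) against n^d:
  k = 2 > d = 1.404, so f(n) = Ω(n^(d+ε)) — Case 3.
  Regularity: a·(n/b)^2/n^2 = a/b^2 = 7/16 < 1 ✓.
  The top-level work dominates: T(n) = Θ(f(n)) = Θ(n²).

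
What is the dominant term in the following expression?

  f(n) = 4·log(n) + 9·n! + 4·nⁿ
4·nⁿ

Looking at each term:
  - 4·log(n) is O(log n)
  - 9·n! is O(n!)
  - 4·nⁿ is O(nⁿ)

The term 4·nⁿ (O(nⁿ)) grows fastest and dominates all others.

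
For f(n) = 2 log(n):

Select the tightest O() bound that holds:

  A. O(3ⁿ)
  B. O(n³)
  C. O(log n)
C

f(n) = 2 log(n) is O(log n).
All listed options are valid Big-O bounds (upper bounds),
but O(log n) is the tightest (smallest valid bound).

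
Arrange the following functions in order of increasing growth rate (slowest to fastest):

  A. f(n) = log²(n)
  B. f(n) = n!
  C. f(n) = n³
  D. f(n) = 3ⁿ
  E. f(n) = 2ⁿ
A < C < E < D < B

Comparing growth rates:
A = log²(n) is O(log² n)
C = n³ is O(n³)
E = 2ⁿ is O(2ⁿ)
D = 3ⁿ is O(3ⁿ)
B = n! is O(n!)

Therefore, the order from slowest to fastest is: A < C < E < D < B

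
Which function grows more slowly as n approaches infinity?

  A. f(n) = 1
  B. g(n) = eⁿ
A

f(n) = 1 is O(1), while g(n) = eⁿ is O(eⁿ).
Since O(1) grows slower than O(eⁿ), f(n) is dominated.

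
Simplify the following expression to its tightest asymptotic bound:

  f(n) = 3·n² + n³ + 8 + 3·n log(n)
Θ(n³)

Order the terms by growth rate: 8 ≺ 3·n log(n) ≺ 3·n² ≺ n³.
The fastest-growing term n³ dominates as n → ∞; dropping its constant factor gives Θ(n³).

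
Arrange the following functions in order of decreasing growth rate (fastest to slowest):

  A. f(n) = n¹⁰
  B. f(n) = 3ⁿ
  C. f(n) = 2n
B > A > C

Comparing growth rates:
B = 3ⁿ is O(3ⁿ)
A = n¹⁰ is O(n¹⁰)
C = 2n is O(n)

Therefore, the order from fastest to slowest is: B > A > C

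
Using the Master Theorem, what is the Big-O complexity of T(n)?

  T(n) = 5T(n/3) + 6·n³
Θ(n³)

Master Theorem: a = 5, b = 3, f(n) = 6·n³.
Compute the critical exponent d = log₃(5) = 1.465.
Compare f(n) = Θ(n³) against n^d:
  k = 3 > d = 1.465, so f(n) = Ω(n^(d+ε)) — Case 3.
  Regularity: a·(n/b)^3/n^3 = a/b^3 = 5/27 < 1 ✓.
  The top-level work dominates: T(n) = Θ(f(n)) = Θ(n³).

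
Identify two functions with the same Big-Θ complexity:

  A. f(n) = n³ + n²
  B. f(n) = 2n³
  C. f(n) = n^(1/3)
A and B

Examining each function:
  A. n³ + n² is O(n³)
  B. 2n³ is O(n³)
  C. n^(1/3) is O(n^(1/3))

Functions A and B both have the same complexity class.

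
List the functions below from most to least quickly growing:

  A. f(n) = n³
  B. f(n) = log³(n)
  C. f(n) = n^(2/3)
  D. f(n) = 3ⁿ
D > A > C > B

Comparing growth rates:
D = 3ⁿ is O(3ⁿ)
A = n³ is O(n³)
C = n^(2/3) is O(n^(2/3))
B = log³(n) is O(log³ n)

Therefore, the order from fastest to slowest is: D > A > C > B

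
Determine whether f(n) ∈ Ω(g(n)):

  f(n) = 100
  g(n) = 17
True

f(n) = 100 and g(n) = 17 are both O(1).
Big-Ω permits equal growth rates (f ≥ c·g for some c > 0), so f(n) = Ω(g(n)) is true.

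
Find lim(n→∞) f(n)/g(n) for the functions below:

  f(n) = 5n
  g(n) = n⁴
0

Since 5n (O(n)) grows slower than n⁴ (O(n⁴)),
the ratio f(n)/g(n) → 0 as n → ∞.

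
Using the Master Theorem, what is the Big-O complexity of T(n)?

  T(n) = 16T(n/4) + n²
Θ(n² log n)

Master Theorem: a = 16, b = 4, f(n) = n².
Compute the critical exponent d = log₄(16) = 2.
Compare f(n) = Θ(n²) against n^d:
  k = 2 = d, so f(n) = Θ(n^d) — Case 2.
  Work is balanced across levels: T(n) = Θ(n^d log n) = Θ(n² log n).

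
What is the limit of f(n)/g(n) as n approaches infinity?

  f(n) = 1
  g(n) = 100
1/100

Since 1 and 100 have the same growth rate (O(1)),
the ratio converges to a constant: 1/100.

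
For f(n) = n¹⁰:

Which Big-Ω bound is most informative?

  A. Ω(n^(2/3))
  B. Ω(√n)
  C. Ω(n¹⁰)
C

f(n) = n¹⁰ is Ω(n¹⁰).
All listed options are valid Big-Ω bounds (lower bounds),
but Ω(n¹⁰) is the tightest (largest valid bound).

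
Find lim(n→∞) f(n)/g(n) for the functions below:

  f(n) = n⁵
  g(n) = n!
0

Since n⁵ (O(n⁵)) grows slower than n! (O(n!)),
the ratio f(n)/g(n) → 0 as n → ∞.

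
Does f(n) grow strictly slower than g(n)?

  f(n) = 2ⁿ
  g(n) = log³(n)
False

f(n) = 2ⁿ is O(2ⁿ), and g(n) = log³(n) is O(log³ n).
Since O(2ⁿ) grows faster than or equal to O(log³ n), f(n) = o(g(n)) is false.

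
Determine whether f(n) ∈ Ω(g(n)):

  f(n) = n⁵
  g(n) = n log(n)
True

f(n) = n⁵ is O(n⁵), and g(n) = n log(n) is O(n log n).
Since O(n⁵) grows at least as fast as O(n log n), f(n) = Ω(g(n)) is true.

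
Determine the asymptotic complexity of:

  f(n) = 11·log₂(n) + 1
O(log n)

The dominant term in 11·log₂(n) + 1 is 11·log₂(n), which is Θ(log n).
Lower-order terms (1) are asymptotically negligible.
Constants are absorbed, so the tightest bound is O(log n).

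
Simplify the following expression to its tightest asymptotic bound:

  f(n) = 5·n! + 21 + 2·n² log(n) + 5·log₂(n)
Θ(n!)

Order the terms by growth rate: 21 ≺ 5·log₂(n) ≺ 2·n² log(n) ≺ 5·n!.
The fastest-growing term 5·n! dominates as n → ∞; dropping its constant factor gives Θ(n!).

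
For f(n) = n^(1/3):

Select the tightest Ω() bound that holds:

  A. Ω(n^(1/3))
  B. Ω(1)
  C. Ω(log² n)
A

f(n) = n^(1/3) is Ω(n^(1/3)).
All listed options are valid Big-Ω bounds (lower bounds),
but Ω(n^(1/3)) is the tightest (largest valid bound).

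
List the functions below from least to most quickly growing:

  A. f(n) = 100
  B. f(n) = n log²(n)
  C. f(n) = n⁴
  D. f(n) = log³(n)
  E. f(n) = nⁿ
A < D < B < C < E

Comparing growth rates:
A = 100 is O(1)
D = log³(n) is O(log³ n)
B = n log²(n) is O(n log² n)
C = n⁴ is O(n⁴)
E = nⁿ is O(nⁿ)

Therefore, the order from slowest to fastest is: A < D < B < C < E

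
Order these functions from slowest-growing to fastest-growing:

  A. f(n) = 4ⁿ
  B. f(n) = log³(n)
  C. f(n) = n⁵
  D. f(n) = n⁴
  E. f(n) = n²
B < E < D < C < A

Comparing growth rates:
B = log³(n) is O(log³ n)
E = n² is O(n²)
D = n⁴ is O(n⁴)
C = n⁵ is O(n⁵)
A = 4ⁿ is O(4ⁿ)

Therefore, the order from slowest to fastest is: B < E < D < C < A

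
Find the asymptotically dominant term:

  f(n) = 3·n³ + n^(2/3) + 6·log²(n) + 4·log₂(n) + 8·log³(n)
3·n³

Looking at each term:
  - 3·n³ is O(n³)
  - n^(2/3) is O(n^(2/3))
  - 6·log²(n) is O(log² n)
  - 4·log₂(n) is O(log n)
  - 8·log³(n) is O(log³ n)

The term 3·n³ (O(n³)) grows fastest and dominates all others.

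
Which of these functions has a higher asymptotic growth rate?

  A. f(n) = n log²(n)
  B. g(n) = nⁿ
B

f(n) = n log²(n) is O(n log² n), while g(n) = nⁿ is O(nⁿ).
Since O(nⁿ) grows faster than O(n log² n), g(n) dominates.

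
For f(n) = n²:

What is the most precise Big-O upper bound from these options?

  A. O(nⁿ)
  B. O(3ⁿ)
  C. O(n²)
C

f(n) = n² is O(n²).
All listed options are valid Big-O bounds (upper bounds),
but O(n²) is the tightest (smallest valid bound).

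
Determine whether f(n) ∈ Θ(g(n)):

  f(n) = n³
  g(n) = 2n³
True

f(n) = n³ and g(n) = 2n³ are both O(n³).
Since they have the same asymptotic growth rate, f(n) = Θ(g(n)) is true.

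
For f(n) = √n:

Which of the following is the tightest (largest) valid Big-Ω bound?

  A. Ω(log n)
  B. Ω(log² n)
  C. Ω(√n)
C

f(n) = √n is Ω(√n).
All listed options are valid Big-Ω bounds (lower bounds),
but Ω(√n) is the tightest (largest valid bound).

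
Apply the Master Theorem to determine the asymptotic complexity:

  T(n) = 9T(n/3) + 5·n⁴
Θ(n⁴)

Master Theorem: a = 9, b = 3, f(n) = 5·n⁴.
Compute the critical exponent d = log₃(9) = 2.
Compare f(n) = Θ(n⁴) against n^d:
  k = 4 > d = 2, so f(n) = Ω(n^(d+ε)) — Case 3.
  Regularity: a·(n/b)^4/n^4 = a/b^4 = 9/81 < 1 ✓.
  The top-level work dominates: T(n) = Θ(f(n)) = Θ(n⁴).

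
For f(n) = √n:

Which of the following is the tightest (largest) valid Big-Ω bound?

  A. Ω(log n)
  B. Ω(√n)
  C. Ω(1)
B

f(n) = √n is Ω(√n).
All listed options are valid Big-Ω bounds (lower bounds),
but Ω(√n) is the tightest (largest valid bound).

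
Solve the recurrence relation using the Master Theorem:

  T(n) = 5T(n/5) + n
Θ(n log n)

Master Theorem: a = 5, b = 5, f(n) = n.
Compute the critical exponent d = log₅(5) = 1.
Compare f(n) = Θ(n) against n^d:
  k = 1 = d, so f(n) = Θ(n^d) — Case 2.
  Work is balanced across levels: T(n) = Θ(n^d log n) = Θ(n log n).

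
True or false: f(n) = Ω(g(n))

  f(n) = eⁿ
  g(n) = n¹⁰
True

f(n) = eⁿ is O(eⁿ), and g(n) = n¹⁰ is O(n¹⁰).
Since O(eⁿ) grows at least as fast as O(n¹⁰), f(n) = Ω(g(n)) is true.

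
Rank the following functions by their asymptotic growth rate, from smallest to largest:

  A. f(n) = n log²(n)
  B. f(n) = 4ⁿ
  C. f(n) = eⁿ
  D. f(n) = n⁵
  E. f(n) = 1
E < A < D < C < B

Comparing growth rates:
E = 1 is O(1)
A = n log²(n) is O(n log² n)
D = n⁵ is O(n⁵)
C = eⁿ is O(eⁿ)
B = 4ⁿ is O(4ⁿ)

Therefore, the order from slowest to fastest is: E < A < D < C < B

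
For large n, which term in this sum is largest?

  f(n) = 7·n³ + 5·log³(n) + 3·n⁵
3·n⁵

Looking at each term:
  - 7·n³ is O(n³)
  - 5·log³(n) is O(log³ n)
  - 3·n⁵ is O(n⁵)

The term 3·n⁵ (O(n⁵)) grows fastest and dominates all others.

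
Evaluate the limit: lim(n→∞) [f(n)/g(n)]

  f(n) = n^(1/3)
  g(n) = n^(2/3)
0

Since n^(1/3) (O(n^(1/3))) grows slower than n^(2/3) (O(n^(2/3))),
the ratio f(n)/g(n) → 0 as n → ∞.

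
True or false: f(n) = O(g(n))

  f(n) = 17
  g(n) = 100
True

f(n) = 17 and g(n) = 100 are both O(1).
Big-O permits equal growth rates (f ≤ c·g for some c), so f(n) = O(g(n)) is true.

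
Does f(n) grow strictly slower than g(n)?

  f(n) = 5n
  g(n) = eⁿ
True

f(n) = 5n is O(n), and g(n) = eⁿ is O(eⁿ).
Since O(n) grows strictly slower than O(eⁿ), f(n) = o(g(n)) is true.
This means lim(n→∞) f(n)/g(n) = 0.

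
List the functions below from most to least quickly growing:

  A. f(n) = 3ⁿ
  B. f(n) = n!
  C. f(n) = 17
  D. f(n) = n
B > A > D > C

Comparing growth rates:
B = n! is O(n!)
A = 3ⁿ is O(3ⁿ)
D = n is O(n)
C = 17 is O(1)

Therefore, the order from fastest to slowest is: B > A > D > C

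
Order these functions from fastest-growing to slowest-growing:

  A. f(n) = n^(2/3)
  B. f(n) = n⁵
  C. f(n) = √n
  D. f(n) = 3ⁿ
D > B > A > C

Comparing growth rates:
D = 3ⁿ is O(3ⁿ)
B = n⁵ is O(n⁵)
A = n^(2/3) is O(n^(2/3))
C = √n is O(√n)

Therefore, the order from fastest to slowest is: D > B > A > C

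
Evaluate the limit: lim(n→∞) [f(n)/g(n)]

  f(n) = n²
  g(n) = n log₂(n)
∞

Since n² (O(n²)) grows faster than n log₂(n) (O(n log n)),
the ratio f(n)/g(n) → ∞ as n → ∞.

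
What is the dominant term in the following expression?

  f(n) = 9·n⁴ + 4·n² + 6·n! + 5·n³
6·n!

Looking at each term:
  - 9·n⁴ is O(n⁴)
  - 4·n² is O(n²)
  - 6·n! is O(n!)
  - 5·n³ is O(n³)

The term 6·n! (O(n!)) grows fastest and dominates all others.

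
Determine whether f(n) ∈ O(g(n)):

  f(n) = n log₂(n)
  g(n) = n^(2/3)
False

f(n) = n log₂(n) is O(n log n), and g(n) = n^(2/3) is O(n^(2/3)).
Since O(n log n) grows faster than O(n^(2/3)), f(n) = O(g(n)) is false.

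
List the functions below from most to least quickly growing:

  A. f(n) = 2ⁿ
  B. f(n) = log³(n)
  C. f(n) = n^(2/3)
A > C > B

Comparing growth rates:
A = 2ⁿ is O(2ⁿ)
C = n^(2/3) is O(n^(2/3))
B = log³(n) is O(log³ n)

Therefore, the order from fastest to slowest is: A > C > B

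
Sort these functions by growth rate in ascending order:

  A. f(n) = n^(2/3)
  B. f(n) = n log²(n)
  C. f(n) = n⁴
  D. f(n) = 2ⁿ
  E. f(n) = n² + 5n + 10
A < B < E < C < D

Comparing growth rates:
A = n^(2/3) is O(n^(2/3))
B = n log²(n) is O(n log² n)
E = n² + 5n + 10 is O(n²)
C = n⁴ is O(n⁴)
D = 2ⁿ is O(2ⁿ)

Therefore, the order from slowest to fastest is: A < B < E < C < D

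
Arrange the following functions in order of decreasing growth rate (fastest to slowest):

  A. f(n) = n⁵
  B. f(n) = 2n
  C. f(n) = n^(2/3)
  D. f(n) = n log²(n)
A > D > B > C

Comparing growth rates:
A = n⁵ is O(n⁵)
D = n log²(n) is O(n log² n)
B = 2n is O(n)
C = n^(2/3) is O(n^(2/3))

Therefore, the order from fastest to slowest is: A > D > B > C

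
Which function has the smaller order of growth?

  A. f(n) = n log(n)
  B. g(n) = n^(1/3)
B

f(n) = n log(n) is O(n log n), while g(n) = n^(1/3) is O(n^(1/3)).
Since O(n^(1/3)) grows slower than O(n log n), g(n) is dominated.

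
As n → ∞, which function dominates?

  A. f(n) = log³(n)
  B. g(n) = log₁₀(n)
A

f(n) = log³(n) is O(log³ n), while g(n) = log₁₀(n) is O(log n).
Since O(log³ n) grows faster than O(log n), f(n) dominates.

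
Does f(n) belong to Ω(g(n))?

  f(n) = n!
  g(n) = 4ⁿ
True

f(n) = n! is O(n!), and g(n) = 4ⁿ is O(4ⁿ).
Since O(n!) grows at least as fast as O(4ⁿ), f(n) = Ω(g(n)) is true.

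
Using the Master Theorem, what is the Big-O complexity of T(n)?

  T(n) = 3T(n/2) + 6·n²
Θ(n²)

Master Theorem: a = 3, b = 2, f(n) = 6·n².
Compute the critical exponent d = log₂(3) = 1.585.
Compare f(n) = Θ(n²) against n^d:
  k = 2 > d = 1.585, so f(n) = Ω(n^(d+ε)) — Case 3.
  Regularity: a·(n/b)^2/n^2 = a/b^2 = 3/4 < 1 ✓.
  The top-level work dominates: T(n) = Θ(f(n)) = Θ(n²).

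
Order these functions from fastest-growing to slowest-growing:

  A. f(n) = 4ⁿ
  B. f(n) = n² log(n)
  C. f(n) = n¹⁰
A > C > B

Comparing growth rates:
A = 4ⁿ is O(4ⁿ)
C = n¹⁰ is O(n¹⁰)
B = n² log(n) is O(n² log n)

Therefore, the order from fastest to slowest is: A > C > B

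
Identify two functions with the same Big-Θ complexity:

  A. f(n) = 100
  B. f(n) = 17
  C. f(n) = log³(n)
A and B

Examining each function:
  A. 100 is O(1)
  B. 17 is O(1)
  C. log³(n) is O(log³ n)

Functions A and B both have the same complexity class.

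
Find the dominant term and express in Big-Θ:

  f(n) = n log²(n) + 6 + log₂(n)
Θ(n log² n)

Order the terms by growth rate: 6 ≺ log₂(n) ≺ n log²(n).
The fastest-growing term n log²(n) dominates as n → ∞; dropping its constant factor gives Θ(n log² n).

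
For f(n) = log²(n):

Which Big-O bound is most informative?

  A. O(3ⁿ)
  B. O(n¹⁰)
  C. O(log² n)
C

f(n) = log²(n) is O(log² n).
All listed options are valid Big-O bounds (upper bounds),
but O(log² n) is the tightest (smallest valid bound).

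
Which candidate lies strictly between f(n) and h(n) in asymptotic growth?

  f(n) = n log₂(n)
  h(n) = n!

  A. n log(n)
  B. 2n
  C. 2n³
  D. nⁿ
C

We need g(n) with n log₂(n) = o(g(n)) and g(n) = o(n!), i.e. O(n log n) ≺ g ≺ O(n!).
Check each option:
  A. n log(n) — O(n log n) does not grow strictly faster than f(n)
  B. 2n — O(n) does not grow strictly faster than f(n)
  C. 2n³ — O(n³) is strictly between O(n log n) and O(n!) ✓
  D. nⁿ — O(nⁿ) does not grow strictly slower than h(n)

Only option C (2n³) lies strictly between.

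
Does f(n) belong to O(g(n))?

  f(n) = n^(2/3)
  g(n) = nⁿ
True

f(n) = n^(2/3) is O(n^(2/3)), and g(n) = nⁿ is O(nⁿ).
Since O(n^(2/3)) ⊆ O(nⁿ) (f grows no faster than g), f(n) = O(g(n)) is true.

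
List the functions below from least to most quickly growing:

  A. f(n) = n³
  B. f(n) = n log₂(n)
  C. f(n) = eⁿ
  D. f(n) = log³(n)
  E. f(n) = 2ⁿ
D < B < A < E < C

Comparing growth rates:
D = log³(n) is O(log³ n)
B = n log₂(n) is O(n log n)
A = n³ is O(n³)
E = 2ⁿ is O(2ⁿ)
C = eⁿ is O(eⁿ)

Therefore, the order from slowest to fastest is: D < B < A < E < C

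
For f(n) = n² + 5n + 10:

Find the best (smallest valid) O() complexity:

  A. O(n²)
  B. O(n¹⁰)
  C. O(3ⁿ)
A

f(n) = n² + 5n + 10 is O(n²).
All listed options are valid Big-O bounds (upper bounds),
but O(n²) is the tightest (smallest valid bound).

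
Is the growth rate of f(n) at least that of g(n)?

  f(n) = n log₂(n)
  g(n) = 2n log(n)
True

f(n) = n log₂(n) and g(n) = 2n log(n) are both O(n log n).
Big-Ω permits equal growth rates (f ≥ c·g for some c > 0), so f(n) = Ω(g(n)) is true.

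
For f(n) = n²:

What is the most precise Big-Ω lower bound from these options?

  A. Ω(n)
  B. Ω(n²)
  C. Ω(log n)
B

f(n) = n² is Ω(n²).
All listed options are valid Big-Ω bounds (lower bounds),
but Ω(n²) is the tightest (largest valid bound).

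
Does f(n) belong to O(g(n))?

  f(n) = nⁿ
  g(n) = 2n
False

f(n) = nⁿ is O(nⁿ), and g(n) = 2n is O(n).
Since O(nⁿ) grows faster than O(n), f(n) = O(g(n)) is false.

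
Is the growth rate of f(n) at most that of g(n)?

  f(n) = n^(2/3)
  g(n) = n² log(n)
True

f(n) = n^(2/3) is O(n^(2/3)), and g(n) = n² log(n) is O(n² log n).
Since O(n^(2/3)) ⊆ O(n² log n) (f grows no faster than g), f(n) = O(g(n)) is true.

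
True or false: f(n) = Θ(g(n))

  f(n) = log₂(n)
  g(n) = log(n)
True

f(n) = log₂(n) and g(n) = log(n) are both O(log n).
Since they have the same asymptotic growth rate, f(n) = Θ(g(n)) is true.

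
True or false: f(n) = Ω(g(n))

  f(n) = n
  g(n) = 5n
True

f(n) = n and g(n) = 5n are both O(n).
Big-Ω permits equal growth rates (f ≥ c·g for some c > 0), so f(n) = Ω(g(n)) is true.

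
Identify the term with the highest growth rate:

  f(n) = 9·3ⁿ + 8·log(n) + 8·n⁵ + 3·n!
3·n!

Looking at each term:
  - 9·3ⁿ is O(3ⁿ)
  - 8·log(n) is O(log n)
  - 8·n⁵ is O(n⁵)
  - 3·n! is O(n!)

The term 3·n! (O(n!)) grows fastest and dominates all others.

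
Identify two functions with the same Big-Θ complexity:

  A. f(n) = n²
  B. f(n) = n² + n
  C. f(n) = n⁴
A and B

Examining each function:
  A. n² is O(n²)
  B. n² + n is O(n²)
  C. n⁴ is O(n⁴)

Functions A and B both have the same complexity class.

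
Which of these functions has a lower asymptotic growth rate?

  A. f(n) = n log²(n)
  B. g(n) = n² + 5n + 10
A

f(n) = n log²(n) is O(n log² n), while g(n) = n² + 5n + 10 is O(n²).
Since O(n log² n) grows slower than O(n²), f(n) is dominated.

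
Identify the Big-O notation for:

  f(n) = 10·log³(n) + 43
O(log³ n)

The dominant term in 10·log³(n) + 43 is 10·log³(n), which is Θ(log³ n).
Lower-order terms (43) are asymptotically negligible.
Constants are absorbed, so the tightest bound is O(log³ n).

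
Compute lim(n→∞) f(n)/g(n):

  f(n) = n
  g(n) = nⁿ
0

Since n (O(n)) grows slower than nⁿ (O(nⁿ)),
the ratio f(n)/g(n) → 0 as n → ∞.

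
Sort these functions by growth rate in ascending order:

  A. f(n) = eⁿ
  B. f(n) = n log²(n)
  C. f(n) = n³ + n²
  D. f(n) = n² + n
B < D < C < A

Comparing growth rates:
B = n log²(n) is O(n log² n)
D = n² + n is O(n²)
C = n³ + n² is O(n³)
A = eⁿ is O(eⁿ)

Therefore, the order from slowest to fastest is: B < D < C < A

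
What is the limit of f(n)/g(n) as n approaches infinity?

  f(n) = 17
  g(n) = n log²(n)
0

Since 17 (O(1)) grows slower than n log²(n) (O(n log² n)),
the ratio f(n)/g(n) → 0 as n → ∞.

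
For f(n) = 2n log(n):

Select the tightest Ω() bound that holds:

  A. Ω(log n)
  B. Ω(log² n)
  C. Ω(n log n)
C

f(n) = 2n log(n) is Ω(n log n).
All listed options are valid Big-Ω bounds (lower bounds),
but Ω(n log n) is the tightest (largest valid bound).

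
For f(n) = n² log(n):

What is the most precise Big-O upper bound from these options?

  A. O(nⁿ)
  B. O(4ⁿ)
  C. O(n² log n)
C

f(n) = n² log(n) is O(n² log n).
All listed options are valid Big-O bounds (upper bounds),
but O(n² log n) is the tightest (smallest valid bound).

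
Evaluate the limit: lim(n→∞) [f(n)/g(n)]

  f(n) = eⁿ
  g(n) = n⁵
∞

Since eⁿ (O(eⁿ)) grows faster than n⁵ (O(n⁵)),
the ratio f(n)/g(n) → ∞ as n → ∞.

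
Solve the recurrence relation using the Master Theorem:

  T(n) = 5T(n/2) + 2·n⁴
Θ(n⁴)

Master Theorem: a = 5, b = 2, f(n) = 2·n⁴.
Compute the critical exponent d = log₂(5) = 2.322.
Compare f(n) = Θ(n⁴) against n^d:
  k = 4 > d = 2.322, so f(n) = Ω(n^(d+ε)) — Case 3.
  Regularity: a·(n/b)^4/n^4 = a/b^4 = 5/16 < 1 ✓.
  The top-level work dominates: T(n) = Θ(f(n)) = Θ(n⁴).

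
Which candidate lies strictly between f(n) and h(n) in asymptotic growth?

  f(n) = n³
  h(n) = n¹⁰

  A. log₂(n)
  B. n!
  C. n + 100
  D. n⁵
D

We need g(n) with n³ = o(g(n)) and g(n) = o(n¹⁰), i.e. O(n³) ≺ g ≺ O(n¹⁰).
Check each option:
  A. log₂(n) — O(log n) does not grow strictly faster than f(n)
  B. n! — O(n!) does not grow strictly slower than h(n)
  C. n + 100 — O(n) does not grow strictly faster than f(n)
  D. n⁵ — O(n⁵) is strictly between O(n³) and O(n¹⁰) ✓

Only option D (n⁵) lies strictly between.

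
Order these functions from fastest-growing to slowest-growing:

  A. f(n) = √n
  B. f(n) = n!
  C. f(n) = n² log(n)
B > C > A

Comparing growth rates:
B = n! is O(n!)
C = n² log(n) is O(n² log n)
A = √n is O(√n)

Therefore, the order from fastest to slowest is: B > C > A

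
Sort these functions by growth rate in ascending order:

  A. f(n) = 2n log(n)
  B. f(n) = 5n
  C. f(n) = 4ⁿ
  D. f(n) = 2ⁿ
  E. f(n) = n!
B < A < D < C < E

Comparing growth rates:
B = 5n is O(n)
A = 2n log(n) is O(n log n)
D = 2ⁿ is O(2ⁿ)
C = 4ⁿ is O(4ⁿ)
E = n! is O(n!)

Therefore, the order from slowest to fastest is: B < A < D < C < E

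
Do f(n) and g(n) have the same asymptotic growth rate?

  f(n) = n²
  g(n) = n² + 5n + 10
True

f(n) = n² and g(n) = n² + 5n + 10 are both O(n²).
Since they have the same asymptotic growth rate, f(n) = Θ(g(n)) is true.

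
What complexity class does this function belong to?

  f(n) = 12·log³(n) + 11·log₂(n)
O(log³ n)

The dominant term in 12·log³(n) + 11·log₂(n) is 12·log³(n), which is Θ(log³ n).
Lower-order terms (11·log₂(n)) are asymptotically negligible.
Constants are absorbed, so the tightest bound is O(log³ n).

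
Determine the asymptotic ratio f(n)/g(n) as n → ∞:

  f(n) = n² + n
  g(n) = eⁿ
0

Since n² + n (O(n²)) grows slower than eⁿ (O(eⁿ)),
the ratio f(n)/g(n) → 0 as n → ∞.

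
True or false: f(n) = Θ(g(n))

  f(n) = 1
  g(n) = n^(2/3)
False

f(n) = 1 is O(1), and g(n) = n^(2/3) is O(n^(2/3)).
Since they have different growth rates, f(n) = Θ(g(n)) is false.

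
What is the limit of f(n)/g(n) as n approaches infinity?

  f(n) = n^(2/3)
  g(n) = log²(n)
∞

Since n^(2/3) (O(n^(2/3))) grows faster than log²(n) (O(log² n)),
the ratio f(n)/g(n) → ∞ as n → ∞.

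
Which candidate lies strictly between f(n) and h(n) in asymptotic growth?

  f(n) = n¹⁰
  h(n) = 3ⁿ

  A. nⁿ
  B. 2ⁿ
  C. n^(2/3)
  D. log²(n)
B

We need g(n) with n¹⁰ = o(g(n)) and g(n) = o(3ⁿ), i.e. O(n¹⁰) ≺ g ≺ O(3ⁿ).
Check each option:
  A. nⁿ — O(nⁿ) does not grow strictly slower than h(n)
  B. 2ⁿ — O(2ⁿ) is strictly between O(n¹⁰) and O(3ⁿ) ✓
  C. n^(2/3) — O(n^(2/3)) does not grow strictly faster than f(n)
  D. log²(n) — O(log² n) does not grow strictly faster than f(n)

Only option B (2ⁿ) lies strictly between.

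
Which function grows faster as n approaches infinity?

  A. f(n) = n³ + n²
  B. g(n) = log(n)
A

f(n) = n³ + n² is O(n³), while g(n) = log(n) is O(log n).
Since O(n³) grows faster than O(log n), f(n) dominates.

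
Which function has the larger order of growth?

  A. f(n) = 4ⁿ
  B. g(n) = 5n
A

f(n) = 4ⁿ is O(4ⁿ), while g(n) = 5n is O(n).
Since O(4ⁿ) grows faster than O(n), f(n) dominates.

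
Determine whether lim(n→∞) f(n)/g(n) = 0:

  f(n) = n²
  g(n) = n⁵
True

f(n) = n² is O(n²), and g(n) = n⁵ is O(n⁵).
Since O(n²) grows strictly slower than O(n⁵), f(n) = o(g(n)) is true.
This means lim(n→∞) f(n)/g(n) = 0.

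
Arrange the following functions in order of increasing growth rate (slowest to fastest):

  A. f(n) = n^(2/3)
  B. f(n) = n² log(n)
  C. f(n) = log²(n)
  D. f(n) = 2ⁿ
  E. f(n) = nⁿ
C < A < B < D < E

Comparing growth rates:
C = log²(n) is O(log² n)
A = n^(2/3) is O(n^(2/3))
B = n² log(n) is O(n² log n)
D = 2ⁿ is O(2ⁿ)
E = nⁿ is O(nⁿ)

Therefore, the order from slowest to fastest is: C < A < B < D < E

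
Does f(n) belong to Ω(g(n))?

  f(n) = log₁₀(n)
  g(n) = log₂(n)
True

f(n) = log₁₀(n) and g(n) = log₂(n) are both O(log n).
Big-Ω permits equal growth rates (f ≥ c·g for some c > 0), so f(n) = Ω(g(n)) is true.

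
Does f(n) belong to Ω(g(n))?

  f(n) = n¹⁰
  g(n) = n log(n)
True

f(n) = n¹⁰ is O(n¹⁰), and g(n) = n log(n) is O(n log n).
Since O(n¹⁰) grows at least as fast as O(n log n), f(n) = Ω(g(n)) is true.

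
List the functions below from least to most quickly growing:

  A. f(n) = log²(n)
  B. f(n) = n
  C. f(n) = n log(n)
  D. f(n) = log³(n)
A < D < B < C

Comparing growth rates:
A = log²(n) is O(log² n)
D = log³(n) is O(log³ n)
B = n is O(n)
C = n log(n) is O(n log n)

Therefore, the order from slowest to fastest is: A < D < B < C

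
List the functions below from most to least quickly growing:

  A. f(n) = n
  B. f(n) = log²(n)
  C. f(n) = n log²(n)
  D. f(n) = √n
C > A > D > B

Comparing growth rates:
C = n log²(n) is O(n log² n)
A = n is O(n)
D = √n is O(√n)
B = log²(n) is O(log² n)

Therefore, the order from fastest to slowest is: C > A > D > B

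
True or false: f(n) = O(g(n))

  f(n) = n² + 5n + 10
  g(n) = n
False

f(n) = n² + 5n + 10 is O(n²), and g(n) = n is O(n).
Since O(n²) grows faster than O(n), f(n) = O(g(n)) is false.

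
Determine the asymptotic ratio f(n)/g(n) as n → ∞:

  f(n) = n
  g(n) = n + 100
1

Since n and n + 100 have the same growth rate (O(n)),
the ratio converges to a constant: 1.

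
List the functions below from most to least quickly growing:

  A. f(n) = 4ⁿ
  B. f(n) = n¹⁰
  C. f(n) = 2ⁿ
A > C > B

Comparing growth rates:
A = 4ⁿ is O(4ⁿ)
C = 2ⁿ is O(2ⁿ)
B = n¹⁰ is O(n¹⁰)

Therefore, the order from fastest to slowest is: A > C > B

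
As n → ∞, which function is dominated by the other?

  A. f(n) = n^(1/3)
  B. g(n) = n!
A

f(n) = n^(1/3) is O(n^(1/3)), while g(n) = n! is O(n!).
Since O(n^(1/3)) grows slower than O(n!), f(n) is dominated.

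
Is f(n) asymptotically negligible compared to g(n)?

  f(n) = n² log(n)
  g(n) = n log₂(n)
False

f(n) = n² log(n) is O(n² log n), and g(n) = n log₂(n) is O(n log n).
Since O(n² log n) grows faster than or equal to O(n log n), f(n) = o(g(n)) is false.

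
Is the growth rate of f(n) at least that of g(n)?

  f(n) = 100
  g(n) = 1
True

f(n) = 100 and g(n) = 1 are both O(1).
Big-Ω permits equal growth rates (f ≥ c·g for some c > 0), so f(n) = Ω(g(n)) is true.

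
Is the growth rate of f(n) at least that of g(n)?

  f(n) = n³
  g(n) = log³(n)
True

f(n) = n³ is O(n³), and g(n) = log³(n) is O(log³ n).
Since O(n³) grows at least as fast as O(log³ n), f(n) = Ω(g(n)) is true.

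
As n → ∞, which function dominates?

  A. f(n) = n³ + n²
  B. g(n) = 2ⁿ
B

f(n) = n³ + n² is O(n³), while g(n) = 2ⁿ is O(2ⁿ).
Since O(2ⁿ) grows faster than O(n³), g(n) dominates.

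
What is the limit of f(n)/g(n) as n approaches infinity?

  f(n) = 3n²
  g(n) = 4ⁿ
0

Since 3n² (O(n²)) grows slower than 4ⁿ (O(4ⁿ)),
the ratio f(n)/g(n) → 0 as n → ∞.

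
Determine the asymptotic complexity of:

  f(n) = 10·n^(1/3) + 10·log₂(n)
O(n^(1/3))

The dominant term in 10·n^(1/3) + 10·log₂(n) is 10·n^(1/3), which is Θ(n^(1/3)).
Lower-order terms (10·log₂(n)) are asymptotically negligible.
Constants are absorbed, so the tightest bound is O(n^(1/3)).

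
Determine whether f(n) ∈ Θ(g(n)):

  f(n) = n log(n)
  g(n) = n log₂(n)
True

f(n) = n log(n) and g(n) = n log₂(n) are both O(n log n).
Since they have the same asymptotic growth rate, f(n) = Θ(g(n)) is true.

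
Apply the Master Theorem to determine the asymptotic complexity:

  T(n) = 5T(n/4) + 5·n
Θ(n^log₄(5))

Master Theorem: a = 5, b = 4, f(n) = 5·n.
Compute the critical exponent d = log₄(5) = 1.161.
Compare f(n) = Θ(n) against n^d:
  k = 1 < d = 1.161, so f(n) = O(n^(d-ε)) — Case 1.
  The recursion cost dominates: T(n) = Θ(n^d) = Θ(n^log₄(5)).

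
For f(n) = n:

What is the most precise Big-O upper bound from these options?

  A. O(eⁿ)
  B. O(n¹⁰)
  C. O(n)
C

f(n) = n is O(n).
All listed options are valid Big-O bounds (upper bounds),
but O(n) is the tightest (smallest valid bound).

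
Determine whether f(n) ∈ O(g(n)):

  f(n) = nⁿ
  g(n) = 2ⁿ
False

f(n) = nⁿ is O(nⁿ), and g(n) = 2ⁿ is O(2ⁿ).
Since O(nⁿ) grows faster than O(2ⁿ), f(n) = O(g(n)) is false.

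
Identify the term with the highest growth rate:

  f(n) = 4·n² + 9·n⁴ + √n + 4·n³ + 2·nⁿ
2·nⁿ

Looking at each term:
  - 4·n² is O(n²)
  - 9·n⁴ is O(n⁴)
  - √n is O(√n)
  - 4·n³ is O(n³)
  - 2·nⁿ is O(nⁿ)

The term 2·nⁿ (O(nⁿ)) grows fastest and dominates all others.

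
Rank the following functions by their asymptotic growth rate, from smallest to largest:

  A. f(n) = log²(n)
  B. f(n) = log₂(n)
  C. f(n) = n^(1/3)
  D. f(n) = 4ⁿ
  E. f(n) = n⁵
B < A < C < E < D

Comparing growth rates:
B = log₂(n) is O(log n)
A = log²(n) is O(log² n)
C = n^(1/3) is O(n^(1/3))
E = n⁵ is O(n⁵)
D = 4ⁿ is O(4ⁿ)

Therefore, the order from slowest to fastest is: B < A < C < E < D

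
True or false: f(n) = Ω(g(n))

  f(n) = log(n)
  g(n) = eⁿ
False

f(n) = log(n) is O(log n), and g(n) = eⁿ is O(eⁿ).
Since O(log n) grows slower than O(eⁿ), f(n) = Ω(g(n)) is false.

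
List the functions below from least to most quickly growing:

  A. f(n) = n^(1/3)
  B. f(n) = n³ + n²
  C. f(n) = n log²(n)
A < C < B

Comparing growth rates:
A = n^(1/3) is O(n^(1/3))
C = n log²(n) is O(n log² n)
B = n³ + n² is O(n³)

Therefore, the order from slowest to fastest is: A < C < B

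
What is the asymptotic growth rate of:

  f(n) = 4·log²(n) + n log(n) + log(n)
Θ(n log n)

Order the terms by growth rate: log(n) ≺ 4·log²(n) ≺ n log(n).
The fastest-growing term n log(n) dominates as n → ∞; dropping its constant factor gives Θ(n log n).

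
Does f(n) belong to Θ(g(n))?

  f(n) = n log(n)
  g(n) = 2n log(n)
True

f(n) = n log(n) and g(n) = 2n log(n) are both O(n log n).
Since they have the same asymptotic growth rate, f(n) = Θ(g(n)) is true.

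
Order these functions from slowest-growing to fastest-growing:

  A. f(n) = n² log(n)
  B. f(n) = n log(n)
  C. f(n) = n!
B < A < C

Comparing growth rates:
B = n log(n) is O(n log n)
A = n² log(n) is O(n² log n)
C = n! is O(n!)

Therefore, the order from slowest to fastest is: B < A < C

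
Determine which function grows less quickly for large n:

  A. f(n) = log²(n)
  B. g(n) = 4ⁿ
A

f(n) = log²(n) is O(log² n), while g(n) = 4ⁿ is O(4ⁿ).
Since O(log² n) grows slower than O(4ⁿ), f(n) is dominated.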